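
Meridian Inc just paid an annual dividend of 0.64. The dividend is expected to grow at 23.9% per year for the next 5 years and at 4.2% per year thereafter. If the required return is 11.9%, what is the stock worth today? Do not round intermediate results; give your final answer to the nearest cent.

D_1 = 0.79296
D_2 = 0.98248
D_3 = 1.21729
D_4 = 1.50822
D_5 = 1.86869
Terminal value at year 5: TV = D_5×(1+g_2)/(r−g_2) = 1.94717/0.077 = 25.28794
P_0 = D_1/(1+r)^1 + D_2/(1+r)^2 + D_3/(1+r)^3 + D_4/(1+r)^4 + D_5/(1+r)^5 + TV/(1+r)^5
    = 0.70863 + 0.78463 + 0.86877 + 0.96193 + 1.06509 + 14.41329 = 18.80234

18.80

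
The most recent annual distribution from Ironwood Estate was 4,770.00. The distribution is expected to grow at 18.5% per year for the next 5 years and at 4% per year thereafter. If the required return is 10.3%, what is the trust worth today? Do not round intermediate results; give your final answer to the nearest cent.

142427.14

D_1 = 5652.45000
D_2 = 6698.15325
D_3 = 7937.31160
D_4 = 9405.71425
D_5 = 11145.77138
Terminal value at year 5: TV = D_5×(1+g_2)/(r−g_2) = 11591.60224/0.063 = 183993.68633
P_0 = D_1/(1+r)^1 + D_2/(1+r)^2 + D_3/(1+r)^3 + D_4/(1+r)^4 + D_5/(1+r)^5 + TV/(1+r)^5
    = 5124.61469 + 5505.59239 + 5914.89300 + 6354.62213 + 6827.04190 + 112700.37430 = 142427.13841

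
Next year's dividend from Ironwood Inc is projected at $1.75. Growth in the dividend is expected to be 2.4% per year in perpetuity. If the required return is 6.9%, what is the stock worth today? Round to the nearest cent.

Growing perpetuity: P = D₁ / (r − g) = $1.7500 / (0.069 − 0.024) = $38.89

$38.89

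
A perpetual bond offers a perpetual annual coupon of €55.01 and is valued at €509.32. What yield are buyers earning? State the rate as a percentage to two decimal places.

10.80%

P = C/r ⇒ r = C/P = €55.01/€509.32 = 0.108007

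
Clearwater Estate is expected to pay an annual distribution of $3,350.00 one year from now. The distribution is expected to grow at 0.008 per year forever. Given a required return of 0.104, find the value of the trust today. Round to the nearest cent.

$34895.83

Growing perpetuity: P = D₁ / (r − g) = $3,350.0000 / (0.104 − 0.008) = $34,895.83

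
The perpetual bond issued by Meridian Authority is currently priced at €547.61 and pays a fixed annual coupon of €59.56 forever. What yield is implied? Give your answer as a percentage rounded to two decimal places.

P = C/r ⇒ r = C/P = €59.56/€547.61 = 0.108764

10.88%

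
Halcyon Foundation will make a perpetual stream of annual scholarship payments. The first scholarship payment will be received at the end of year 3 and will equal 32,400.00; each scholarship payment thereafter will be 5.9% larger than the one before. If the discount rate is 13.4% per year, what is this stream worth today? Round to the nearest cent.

335936.84

Value at end of year 2: C₁ / (r − g) = 32,400.00 / (0.134 − 0.059) = 432,000.0000
Discount to today: PV = 432,000.0000 / (1 + 0.134)^2 = 432,000.0000 / 1.285956 = 335,936.84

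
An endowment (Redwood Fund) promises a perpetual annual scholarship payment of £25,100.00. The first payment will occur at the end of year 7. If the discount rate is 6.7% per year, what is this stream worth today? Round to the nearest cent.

Value at end of year 6: C / r = £25,100.00 / 0.067 = £374,626.8657
Discount to today: PV = £374,626.8657 / (1 + 0.067)^6 = £374,626.8657 / 1.475661 = £253,870.60

£253870.60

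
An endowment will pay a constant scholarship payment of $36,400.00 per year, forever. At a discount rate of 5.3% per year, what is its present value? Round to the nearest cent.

$686792.45

Level perpetuity: PV = C / r = $36,400.00 / 0.053 = $686,792.45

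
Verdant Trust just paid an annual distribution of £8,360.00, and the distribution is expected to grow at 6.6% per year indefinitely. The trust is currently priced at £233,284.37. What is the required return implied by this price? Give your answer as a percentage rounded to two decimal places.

10.42%

D₁ = £8,360.00 × 1.066 = £8,911.7600
P = D₁/(r − g) ⇒ r = D₁/P + g = £8,911.7600/£233,284.37 + 0.066 = 0.038201 + 0.066 = 0.104201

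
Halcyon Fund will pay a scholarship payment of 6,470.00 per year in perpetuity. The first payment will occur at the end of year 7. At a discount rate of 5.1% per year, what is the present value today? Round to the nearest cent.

Value at end of year 6: C / r = 6,470.00 / 0.051 = 126,862.7451
Discount to today: PV = 126,862.7451 / (1 + 0.051)^6 = 126,862.7451 / 1.347772 = 94,127.78

94127.78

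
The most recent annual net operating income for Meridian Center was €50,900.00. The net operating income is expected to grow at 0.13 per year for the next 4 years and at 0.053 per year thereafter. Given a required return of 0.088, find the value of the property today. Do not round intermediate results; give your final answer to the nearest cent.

D_1 = 57517.00000
D_2 = 64994.21000
D_3 = 73443.45730
D_4 = 82991.10675
Terminal value at year 4: TV = D_4×(1+g_2)/(r−g_2) = 87389.63541/0.035 = 2496846.72591
P_0 = D_1/(1+r)^1 + D_2/(1+r)^2 + D_3/(1+r)^3 + D_4/(1+r)^4 + TV/(1+r)^4
    = 52864.88971 + 54905.62993 + 57025.14874 + 59226.48720 + 1781871.17200 = 2005893.32757

€2005893.33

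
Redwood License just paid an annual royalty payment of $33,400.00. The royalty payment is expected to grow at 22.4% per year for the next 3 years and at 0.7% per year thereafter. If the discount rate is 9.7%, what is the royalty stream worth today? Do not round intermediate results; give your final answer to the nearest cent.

D_1 = 40881.60000
D_2 = 50039.07840
D_3 = 61247.83196
Terminal value at year 3: TV = D_3×(1+g_2)/(r−g_2) = 61676.56679/0.09 = 685295.18650
P_0 = D_1/(1+r)^1 + D_2/(1+r)^2 + D_3/(1+r)^3 + TV/(1+r)^3
    = 37266.72744 + 41581.10701 + 46394.96351 + 519108.09176 = 644350.88971

$644350.89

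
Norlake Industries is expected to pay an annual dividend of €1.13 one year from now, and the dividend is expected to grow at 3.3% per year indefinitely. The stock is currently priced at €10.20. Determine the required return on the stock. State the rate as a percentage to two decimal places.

P = D₁/(r − g) ⇒ r = D₁/P + g = €1.1300/€10.20 + 0.033 = 0.110784 + 0.033 = 0.143784

14.38%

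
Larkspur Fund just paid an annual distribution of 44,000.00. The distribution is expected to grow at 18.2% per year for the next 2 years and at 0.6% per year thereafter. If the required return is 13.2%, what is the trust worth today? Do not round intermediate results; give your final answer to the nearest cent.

D_1 = 52008.00000
D_2 = 61473.45600
Terminal value at year 2: TV = D_2×(1+g_2)/(r−g_2) = 61842.29674/0.126 = 490811.87886
P_0 = D_1/(1+r)^1 + D_2/(1+r)^2 + TV/(1+r)^2
    = 45943.46290 + 47972.76780 + 383020.66986 = 476936.90056

476936.90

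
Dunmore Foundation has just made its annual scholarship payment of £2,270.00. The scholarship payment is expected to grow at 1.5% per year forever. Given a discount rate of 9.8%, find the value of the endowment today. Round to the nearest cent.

D₁ = D₀ × (1 + g) = £2,270.00 × 1.015 = £2,304.0500
Growing perpetuity: P = D₁ / (r − g) = £2,304.0500 / (0.098 − 0.015) = £27,759.64

£27759.64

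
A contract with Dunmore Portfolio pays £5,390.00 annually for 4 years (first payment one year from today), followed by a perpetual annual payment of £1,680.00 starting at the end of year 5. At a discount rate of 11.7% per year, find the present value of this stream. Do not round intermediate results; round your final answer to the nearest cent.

PV of 4-year annuity: £5,390.00 × [1 − (1+0.117)^−4] / 0.117 = 16475.29315
Perpetuity value at year 4: £1,680.00 / 0.117 = 14358.97436
PV of perpetuity: 14358.97436 / (1+0.117)^4 = 9223.81805
Total PV = 16475.29315 + 9223.81805 = 25699.11120

£25699.11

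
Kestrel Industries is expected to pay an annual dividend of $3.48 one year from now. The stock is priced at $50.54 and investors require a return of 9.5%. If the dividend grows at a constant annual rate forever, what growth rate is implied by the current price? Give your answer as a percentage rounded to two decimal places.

P = D₁/(r−g) ⇒ g = r − D₁/P = 0.095 − $3.48/$50.54 = 0.026144

2.61%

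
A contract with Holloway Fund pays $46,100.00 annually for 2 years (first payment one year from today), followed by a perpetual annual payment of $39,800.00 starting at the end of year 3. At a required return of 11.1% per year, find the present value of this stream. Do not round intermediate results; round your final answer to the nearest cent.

$369333.15

PV of 2-year annuity: $46,100.00 × [1 − (1+0.111)^−2] / 0.111 = 78842.61874
Perpetuity value at year 2: $39,800.00 / 0.111 = 358558.55856
PV of perpetuity: 358558.55856 / (1+0.111)^2 = 290490.52763
Total PV = 78842.61874 + 290490.52763 = 369333.14637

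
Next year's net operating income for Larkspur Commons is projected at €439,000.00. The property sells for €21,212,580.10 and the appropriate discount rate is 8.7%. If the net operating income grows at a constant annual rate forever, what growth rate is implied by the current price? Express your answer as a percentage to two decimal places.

6.63%

P = D₁/(r−g) ⇒ g = r − D₁/P = 0.087 − €439,000.00/€21,212,580.10 = 0.066305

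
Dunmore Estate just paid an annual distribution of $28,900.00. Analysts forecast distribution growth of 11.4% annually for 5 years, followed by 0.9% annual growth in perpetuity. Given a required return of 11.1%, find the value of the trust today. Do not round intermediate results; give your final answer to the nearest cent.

D_1 = 32194.60000
D_2 = 35864.78440
D_3 = 39953.36982
D_4 = 44508.05398
D_5 = 49581.97214
Terminal value at year 5: TV = D_5×(1+g_2)/(r−g_2) = 50028.20988/0.102 = 490472.64592
P_0 = D_1/(1+r)^1 + D_2/(1+r)^2 + D_3/(1+r)^3 + D_4/(1+r)^4 + D_5/(1+r)^5 + TV/(1+r)^5
    = 28978.03780 + 29056.28633 + 29134.74615 + 29213.41783 + 29292.30195 + 289764.04574 = 435438.83581

$435438.84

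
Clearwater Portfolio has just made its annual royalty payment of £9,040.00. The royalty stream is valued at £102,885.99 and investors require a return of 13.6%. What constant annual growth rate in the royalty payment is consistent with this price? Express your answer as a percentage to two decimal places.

P = D₀(1+g)/(r−g) ⇒ P(r−g) = D₀(1+g) ⇒ g(P+D₀) = P·r − D₀
g = (P·r − D₀)/(P + D₀) = (£102,885.99×0.136 − £9,040.00) / (£102,885.99 + £9,040.00) = 0.044248

4.42%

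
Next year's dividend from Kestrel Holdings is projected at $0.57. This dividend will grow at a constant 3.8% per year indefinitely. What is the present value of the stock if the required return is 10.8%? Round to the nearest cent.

Growing perpetuity: P = D₁ / (r − g) = $0.5700 / (0.108 − 0.038) = $8.14

$8.14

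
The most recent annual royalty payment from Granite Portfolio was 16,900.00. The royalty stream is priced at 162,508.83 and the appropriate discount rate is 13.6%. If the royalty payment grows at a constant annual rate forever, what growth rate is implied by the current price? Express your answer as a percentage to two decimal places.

P = D₀(1+g)/(r−g) ⇒ P(r−g) = D₀(1+g) ⇒ g(P+D₀) = P·r − D₀
g = (P·r − D₀)/(P + D₀) = (162,508.83×0.136 − 16,900.00) / (162,508.83 + 16,900.00) = 0.028991

2.90%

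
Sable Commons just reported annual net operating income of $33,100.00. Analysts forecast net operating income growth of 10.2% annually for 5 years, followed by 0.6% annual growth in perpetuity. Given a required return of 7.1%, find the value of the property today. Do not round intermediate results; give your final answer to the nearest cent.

D_1 = 36476.20000
D_2 = 40196.77240
D_3 = 44296.84318
D_4 = 48815.12119
D_5 = 53794.26355
Terminal value at year 5: TV = D_5×(1+g_2)/(r−g_2) = 54117.02913/0.065 = 832569.67896
P_0 = D_1/(1+r)^1 + D_2/(1+r)^2 + D_3/(1+r)^3 + D_4/(1+r)^4 + D_5/(1+r)^5 + TV/(1+r)^5
    = 34058.07656 + 35043.88457 + 36058.22670 + 37101.92887 + 38175.84091 + 590844.55321 = 771282.51083

$771282.51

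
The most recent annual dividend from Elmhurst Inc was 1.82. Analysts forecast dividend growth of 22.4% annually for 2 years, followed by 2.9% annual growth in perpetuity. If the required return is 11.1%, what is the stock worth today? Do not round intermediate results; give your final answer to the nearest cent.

D_1 = 2.22768
D_2 = 2.72668
Terminal value at year 2: TV = D_2×(1+g_2)/(r−g_2) = 2.80575/0.082 = 34.21651
P_0 = D_1/(1+r)^1 + D_2/(1+r)^2 + TV/(1+r)^2
    = 2.00511 + 2.20905 + 27.72092 = 31.93508

31.94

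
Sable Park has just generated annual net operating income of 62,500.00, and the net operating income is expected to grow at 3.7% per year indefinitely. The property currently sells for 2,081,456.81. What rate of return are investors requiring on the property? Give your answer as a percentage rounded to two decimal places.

D₁ = 62,500.00 × 1.037 = 64,812.5000
P = D₁/(r − g) ⇒ r = D₁/P + g = 64,812.5000/2,081,456.81 + 0.037 = 0.031138 + 0.037 = 0.068138

6.81%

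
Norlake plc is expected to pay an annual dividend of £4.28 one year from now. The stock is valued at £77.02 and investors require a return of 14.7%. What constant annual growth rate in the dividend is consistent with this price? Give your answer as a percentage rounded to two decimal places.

P = D₁/(r−g) ⇒ g = r − D₁/P = 0.147 − £4.28/£77.02 = 0.091430

9.14%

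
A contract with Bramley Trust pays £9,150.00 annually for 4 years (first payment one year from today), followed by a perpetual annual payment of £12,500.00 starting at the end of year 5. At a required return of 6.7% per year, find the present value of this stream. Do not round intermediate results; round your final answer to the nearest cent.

£175142.73

PV of 4-year annuity: £9,150.00 × [1 − (1+0.067)^−4] / 0.067 = 31204.04630
Perpetuity value at year 4: £12,500.00 / 0.067 = 186567.16418
PV of perpetuity: 186567.16418 / (1+0.067)^4 = 143938.68562
Total PV = 31204.04630 + 143938.68562 = 175142.73193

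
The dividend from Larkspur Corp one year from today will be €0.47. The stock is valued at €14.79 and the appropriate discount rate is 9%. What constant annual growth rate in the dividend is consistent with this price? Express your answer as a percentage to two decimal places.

5.82%

P = D₁/(r−g) ⇒ g = r − D₁/P = 0.09 − €0.47/€14.79 = 0.058222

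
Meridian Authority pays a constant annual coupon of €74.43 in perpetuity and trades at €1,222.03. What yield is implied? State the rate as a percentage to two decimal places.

P = C/r ⇒ r = C/P = €74.43/€1,222.03 = 0.060907

6.09%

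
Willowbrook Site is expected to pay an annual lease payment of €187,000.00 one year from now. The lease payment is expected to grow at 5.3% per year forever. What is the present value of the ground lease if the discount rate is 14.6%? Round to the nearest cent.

€2010752.69

Growing perpetuity: P = D₁ / (r − g) = €187,000.0000 / (0.146 − 0.053) = €2,010,752.69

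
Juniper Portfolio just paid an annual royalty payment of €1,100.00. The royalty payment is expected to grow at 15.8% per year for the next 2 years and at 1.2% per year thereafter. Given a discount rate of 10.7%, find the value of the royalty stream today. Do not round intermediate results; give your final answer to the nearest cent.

D_1 = 1273.80000
D_2 = 1475.06040
Terminal value at year 2: TV = D_2×(1+g_2)/(r−g_2) = 1492.76112/0.095 = 15713.27500
P_0 = D_1/(1+r)^1 + D_2/(1+r)^2 + TV/(1+r)^2
    = 1150.67751 + 1203.68975 + 12822.46344 = 15176.83069

€15176.83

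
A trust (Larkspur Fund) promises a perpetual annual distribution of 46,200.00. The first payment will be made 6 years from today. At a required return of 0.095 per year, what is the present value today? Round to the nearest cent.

308921.24

Value at end of year 5: C / r = 46,200.00 / 0.095 = 486,315.7895
Discount to today: PV = 486,315.7895 / (1 + 0.095)^5 = 486,315.7895 / 1.574239 = 308,921.24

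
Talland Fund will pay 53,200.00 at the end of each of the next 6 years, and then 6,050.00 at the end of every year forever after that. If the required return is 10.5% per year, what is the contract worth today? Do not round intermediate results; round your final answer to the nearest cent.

259995.31

PV of 6-year annuity: 53,200.00 × [1 − (1+0.105)^−6] / 0.105 = 228343.94343
Perpetuity value at year 6: 6,050.00 / 0.105 = 57619.04762
PV of perpetuity: 57619.04762 / (1+0.105)^6 = 31651.36232
Total PV = 228343.94343 + 31651.36232 = 259995.30575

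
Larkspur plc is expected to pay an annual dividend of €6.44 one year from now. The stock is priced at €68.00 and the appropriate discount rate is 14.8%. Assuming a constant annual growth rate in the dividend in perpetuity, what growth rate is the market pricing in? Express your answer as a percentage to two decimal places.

P = D₁/(r−g) ⇒ g = r − D₁/P = 0.148 − €6.44/€68.00 = 0.053294

5.33%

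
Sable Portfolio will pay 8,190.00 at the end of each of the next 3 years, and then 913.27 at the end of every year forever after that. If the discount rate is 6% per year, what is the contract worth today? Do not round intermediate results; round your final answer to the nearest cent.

PV of 3-year annuity: 8,190.00 × [1 − (1+0.06)^−3] / 0.06 = 21891.96787
Perpetuity value at year 3: 913.27 / 0.06 = 15221.16667
PV of perpetuity: 15221.16667 / (1+0.06)^3 = 12779.98504
Total PV = 21891.96787 + 12779.98504 = 34671.95291

34671.95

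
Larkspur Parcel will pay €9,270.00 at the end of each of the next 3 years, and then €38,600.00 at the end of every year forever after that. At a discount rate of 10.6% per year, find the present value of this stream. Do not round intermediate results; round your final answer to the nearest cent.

PV of 3-year annuity: €9,270.00 × [1 − (1+0.106)^−3] / 0.106 = 22811.76744
Perpetuity value at year 3: €38,600.00 / 0.106 = 364150.94340
PV of perpetuity: 364150.94340 / (1+0.106)^3 = 269163.43281
Total PV = 22811.76744 + 269163.43281 = 291975.20025

€291975.20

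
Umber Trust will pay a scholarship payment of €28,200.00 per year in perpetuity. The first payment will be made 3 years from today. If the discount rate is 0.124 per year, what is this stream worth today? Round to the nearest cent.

Value at end of year 2: C / r = €28,200.00 / 0.124 = €227,419.3548
Discount to today: PV = €227,419.3548 / (1 + 0.124)^2 = €227,419.3548 / 1.263376 = €180,009.24

€180009.24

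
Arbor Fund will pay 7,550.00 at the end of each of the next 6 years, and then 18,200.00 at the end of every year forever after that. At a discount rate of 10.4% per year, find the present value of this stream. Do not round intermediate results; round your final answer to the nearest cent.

129155.17

PV of 6-year annuity: 7,550.00 × [1 − (1+0.104)^−6] / 0.104 = 32500.32717
Perpetuity value at year 6: 18,200.00 / 0.104 = 175000.00000
PV of perpetuity: 175000.00000 / (1+0.104)^6 = 96654.84046
Total PV = 32500.32717 + 96654.84046 = 129155.16763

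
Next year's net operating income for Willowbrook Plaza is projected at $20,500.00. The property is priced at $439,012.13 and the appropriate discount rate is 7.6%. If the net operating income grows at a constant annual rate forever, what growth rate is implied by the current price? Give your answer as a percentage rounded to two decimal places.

P = D₁/(r−g) ⇒ g = r − D₁/P = 0.076 − $20,500.00/$439,012.13 = 0.029304

2.93%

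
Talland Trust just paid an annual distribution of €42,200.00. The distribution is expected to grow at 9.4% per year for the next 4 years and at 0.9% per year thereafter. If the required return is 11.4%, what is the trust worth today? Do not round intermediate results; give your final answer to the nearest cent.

€538533.45

D_1 = 46166.80000
D_2 = 50506.47920
D_3 = 55254.08824
D_4 = 60447.97254
Terminal value at year 4: TV = D_4×(1+g_2)/(r−g_2) = 60992.00429/0.105 = 580876.23136
P_0 = D_1/(1+r)^1 + D_2/(1+r)^2 + D_3/(1+r)^3 + D_4/(1+r)^4 + TV/(1+r)^4
    = 41442.36984 + 40698.34165 + 39967.67125 + 39250.11880 + 377174.95115 = 538533.45270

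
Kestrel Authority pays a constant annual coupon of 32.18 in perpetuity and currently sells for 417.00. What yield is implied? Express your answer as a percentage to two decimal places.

P = C/r ⇒ r = C/P = 32.18/417.00 = 0.077170

7.72%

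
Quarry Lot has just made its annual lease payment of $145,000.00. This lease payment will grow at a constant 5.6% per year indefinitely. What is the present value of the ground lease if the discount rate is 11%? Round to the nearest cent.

$2835555.56

D₁ = D₀ × (1 + g) = $145,000.00 × 1.056 = $153,120.0000
Growing perpetuity: P = D₁ / (r − g) = $153,120.0000 / (0.11 − 0.056) = $2,835,555.56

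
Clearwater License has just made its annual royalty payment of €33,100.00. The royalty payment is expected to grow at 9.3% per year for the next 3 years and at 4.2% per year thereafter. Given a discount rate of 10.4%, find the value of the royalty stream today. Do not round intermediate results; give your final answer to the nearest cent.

€637164.65

D_1 = 36178.30000
D_2 = 39542.88190
D_3 = 43220.36992
Terminal value at year 3: TV = D_3×(1+g_2)/(r−g_2) = 45035.62545/0.062 = 726381.05570
P_0 = D_1/(1+r)^1 + D_2/(1+r)^2 + D_3/(1+r)^3 + TV/(1+r)^3
    = 32770.19928 + 32443.68461 + 32120.42326 + 539830.33928 = 637164.64642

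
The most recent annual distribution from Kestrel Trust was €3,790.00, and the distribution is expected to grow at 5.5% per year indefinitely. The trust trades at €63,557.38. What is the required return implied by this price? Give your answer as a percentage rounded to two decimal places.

D₁ = €3,790.00 × 1.055 = €3,998.4500
P = D₁/(r − g) ⇒ r = D₁/P + g = €3,998.4500/€63,557.38 + 0.055 = 0.062911 + 0.055 = 0.117911

11.79%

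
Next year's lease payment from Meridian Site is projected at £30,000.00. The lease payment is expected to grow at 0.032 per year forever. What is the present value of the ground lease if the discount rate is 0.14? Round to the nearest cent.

Growing perpetuity: P = D₁ / (r − g) = £30,000.0000 / (0.14 − 0.032) = £277,777.78

£277777.78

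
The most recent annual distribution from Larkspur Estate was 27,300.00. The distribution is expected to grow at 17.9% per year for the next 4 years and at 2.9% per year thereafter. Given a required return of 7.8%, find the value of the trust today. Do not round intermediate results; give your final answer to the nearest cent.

957568.73

D_1 = 32186.70000
D_2 = 37948.11930
D_3 = 44740.83265
D_4 = 52749.44170
Terminal value at year 4: TV = D_4×(1+g_2)/(r−g_2) = 54279.17551/0.049 = 1107738.27570
P_0 = D_1/(1+r)^1 + D_2/(1+r)^2 + D_3/(1+r)^3 + D_4/(1+r)^4 + TV/(1+r)^4
    = 29857.79221 + 32655.22914 + 35714.76360 + 39060.95202 + 820279.99245 = 957568.72942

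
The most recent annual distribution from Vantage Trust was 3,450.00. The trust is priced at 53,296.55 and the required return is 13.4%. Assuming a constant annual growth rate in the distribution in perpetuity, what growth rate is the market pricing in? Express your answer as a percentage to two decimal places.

6.51%

P = D₀(1+g)/(r−g) ⇒ P(r−g) = D₀(1+g) ⇒ g(P+D₀) = P·r − D₀
g = (P·r − D₀)/(P + D₀) = (53,296.55×0.134 − 3,450.00) / (53,296.55 + 3,450.00) = 0.065057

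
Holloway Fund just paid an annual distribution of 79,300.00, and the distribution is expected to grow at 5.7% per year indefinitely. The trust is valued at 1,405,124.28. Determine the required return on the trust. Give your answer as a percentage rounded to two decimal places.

11.67%

D₁ = 79,300.00 × 1.057 = 83,820.1000
P = D₁/(r − g) ⇒ r = D₁/P + g = 83,820.1000/1,405,124.28 + 0.057 = 0.059653 + 0.057 = 0.116653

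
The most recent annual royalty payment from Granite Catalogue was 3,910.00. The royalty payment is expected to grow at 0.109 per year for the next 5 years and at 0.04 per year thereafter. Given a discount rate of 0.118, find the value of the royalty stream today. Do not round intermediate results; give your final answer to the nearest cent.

D_1 = 4336.19000
D_2 = 4808.83471
D_3 = 5332.99769
D_4 = 5914.29444
D_5 = 6558.95254
Terminal value at year 5: TV = D_5×(1+g_2)/(r−g_2) = 6821.31064/0.078 = 87452.70048
P_0 = D_1/(1+r)^1 + D_2/(1+r)^2 + D_3/(1+r)^3 + D_4/(1+r)^4 + D_5/(1+r)^5 + TV/(1+r)^5
    = 3878.52415 + 3847.30168 + 3816.33056 + 3785.60876 + 3755.13427 + 50068.45693 = 69151.35635

69151.36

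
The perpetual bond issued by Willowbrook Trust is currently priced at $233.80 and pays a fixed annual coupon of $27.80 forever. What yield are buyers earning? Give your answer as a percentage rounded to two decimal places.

11.89%

P = C/r ⇒ r = C/P = $27.80/$233.80 = 0.118905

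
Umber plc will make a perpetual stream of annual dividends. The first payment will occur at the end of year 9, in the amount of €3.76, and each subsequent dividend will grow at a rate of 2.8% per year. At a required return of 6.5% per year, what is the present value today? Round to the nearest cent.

Value at end of year 8: C₁ / (r − g) = €3.76 / (0.065 − 0.028) = €101.6216
Discount to today: PV = €101.6216 / (1 + 0.065)^8 = €101.6216 / 1.654996 = €61.40

€61.40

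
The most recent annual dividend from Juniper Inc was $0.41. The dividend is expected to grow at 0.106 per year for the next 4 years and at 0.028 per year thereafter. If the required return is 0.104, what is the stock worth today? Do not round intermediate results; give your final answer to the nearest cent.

D_1 = 0.45346
D_2 = 0.50153
D_3 = 0.55469
D_4 = 0.61349
Terminal value at year 4: TV = D_4×(1+g_2)/(r−g_2) = 0.63066/0.076 = 8.29820
P_0 = D_1/(1+r)^1 + D_2/(1+r)^2 + D_3/(1+r)^3 + D_4/(1+r)^4 + TV/(1+r)^4
    = 0.41074 + 0.41149 + 0.41223 + 0.41298 + 5.58609 = 7.23353

$7.23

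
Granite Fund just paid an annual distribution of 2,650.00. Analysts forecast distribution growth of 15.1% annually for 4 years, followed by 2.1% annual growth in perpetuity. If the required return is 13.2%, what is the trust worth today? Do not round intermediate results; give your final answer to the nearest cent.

37105.71

D_1 = 3050.15000
D_2 = 3510.72265
D_3 = 4040.84177
D_4 = 4651.00888
Terminal value at year 4: TV = D_4×(1+g_2)/(r−g_2) = 4748.68006/0.111 = 42780.90148
P_0 = D_1/(1+r)^1 + D_2/(1+r)^2 + D_3/(1+r)^3 + D_4/(1+r)^4 + TV/(1+r)^4
    = 2694.47880 + 2739.70415 + 2785.68858 + 2832.44484 + 26053.38903 = 37105.70540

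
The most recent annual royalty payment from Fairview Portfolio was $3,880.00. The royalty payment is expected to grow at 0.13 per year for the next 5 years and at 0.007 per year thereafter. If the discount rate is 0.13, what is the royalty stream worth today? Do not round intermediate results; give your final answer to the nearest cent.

D_1 = 4384.40000
D_2 = 4954.37200
D_3 = 5598.44036
D_4 = 6326.23761
D_5 = 7148.64850
Terminal value at year 5: TV = D_5×(1+g_2)/(r−g_2) = 7198.68904/0.123 = 58525.92712
P_0 = D_1/(1+r)^1 + D_2/(1+r)^2 + D_3/(1+r)^3 + D_4/(1+r)^4 + D_5/(1+r)^5 + TV/(1+r)^5
    = 3880.00000 + 3880.00000 + 3880.00000 + 3880.00000 + 3880.00000 + 31765.52846 = 51165.52846

$51165.53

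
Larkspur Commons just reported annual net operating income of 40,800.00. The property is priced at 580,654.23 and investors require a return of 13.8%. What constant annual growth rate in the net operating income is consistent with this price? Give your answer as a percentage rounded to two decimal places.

P = D₀(1+g)/(r−g) ⇒ P(r−g) = D₀(1+g) ⇒ g(P+D₀) = P·r − D₀
g = (P·r − D₀)/(P + D₀) = (580,654.23×0.138 − 40,800.00) / (580,654.23 + 40,800.00) = 0.063287

6.33%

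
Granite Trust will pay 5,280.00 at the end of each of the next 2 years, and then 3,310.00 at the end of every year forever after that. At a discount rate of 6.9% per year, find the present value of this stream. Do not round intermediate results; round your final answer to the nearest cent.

PV of 2-year annuity: 5,280.00 × [1 − (1+0.069)^−2] / 0.069 = 9559.58420
Perpetuity value at year 2: 3,310.00 / 0.069 = 47971.01449
PV of perpetuity: 47971.01449 / (1+0.069)^2 = 41978.16909
Total PV = 9559.58420 + 41978.16909 = 51537.75329

51537.75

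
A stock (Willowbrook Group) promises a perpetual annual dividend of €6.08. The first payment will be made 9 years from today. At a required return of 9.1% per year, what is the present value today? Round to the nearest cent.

€33.29

Value at end of year 8: C / r = €6.08 / 0.091 = €66.8132
Discount to today: PV = €66.8132 / (1 + 0.091)^8 = €66.8132 / 2.007234 = €33.29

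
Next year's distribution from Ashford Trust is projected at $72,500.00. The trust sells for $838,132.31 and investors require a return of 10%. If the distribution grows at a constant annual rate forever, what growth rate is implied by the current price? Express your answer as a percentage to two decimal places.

P = D₁/(r−g) ⇒ g = r − D₁/P = 0.1 − $72,500.00/$838,132.31 = 0.013498

1.35%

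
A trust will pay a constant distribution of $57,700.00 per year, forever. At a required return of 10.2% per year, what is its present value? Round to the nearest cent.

$565686.27

Level perpetuity: PV = C / r = $57,700.00 / 0.102 = $565,686.27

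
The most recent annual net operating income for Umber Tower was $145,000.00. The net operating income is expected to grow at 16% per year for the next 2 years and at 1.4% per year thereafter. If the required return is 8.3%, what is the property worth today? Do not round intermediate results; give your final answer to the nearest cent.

D_1 = 168200.00000
D_2 = 195112.00000
Terminal value at year 2: TV = D_2×(1+g_2)/(r−g_2) = 197843.56800/0.069 = 2867298.08696
P_0 = D_1/(1+r)^1 + D_2/(1+r)^2 + TV/(1+r)^2
    = 155309.32595 + 166351.63259 + 2444645.73114 = 2766306.68968

$2766306.69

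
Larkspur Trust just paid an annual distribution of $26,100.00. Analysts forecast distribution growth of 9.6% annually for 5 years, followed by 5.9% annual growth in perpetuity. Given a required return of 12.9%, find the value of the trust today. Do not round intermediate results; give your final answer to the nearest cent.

D_1 = 28605.60000
D_2 = 31351.73760
D_3 = 34361.50441
D_4 = 37660.20883
D_5 = 41275.58888
Terminal value at year 5: TV = D_5×(1+g_2)/(r−g_2) = 43710.84862/0.07 = 624440.69464
P_0 = D_1/(1+r)^1 + D_2/(1+r)^2 + D_3/(1+r)^3 + D_4/(1+r)^4 + D_5/(1+r)^5 + TV/(1+r)^5
    = 25337.11249 + 24596.52373 + 23877.58194 + 23179.65439 + 22502.12684 + 340425.03325 = 459918.03263

$459918.03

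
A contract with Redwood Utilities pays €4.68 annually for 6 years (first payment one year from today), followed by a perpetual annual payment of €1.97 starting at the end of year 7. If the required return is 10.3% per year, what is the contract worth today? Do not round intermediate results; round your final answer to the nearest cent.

€30.83

PV of 6-year annuity: €4.68 × [1 − (1+0.103)^−6] / 0.103 = 20.20467
Perpetuity value at year 6: €1.97 / 0.103 = 19.12621
PV of perpetuity: 19.12621 / (1+0.103)^6 = 10.62126
Total PV = 20.20467 + 10.62126 = 30.82593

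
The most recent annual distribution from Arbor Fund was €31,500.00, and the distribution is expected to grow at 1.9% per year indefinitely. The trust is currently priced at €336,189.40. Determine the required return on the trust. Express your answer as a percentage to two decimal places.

11.45%

D₁ = €31,500.00 × 1.019 = €32,098.5000
P = D₁/(r − g) ⇒ r = D₁/P + g = €32,098.5000/€336,189.40 + 0.019 = 0.095477 + 0.019 = 0.114477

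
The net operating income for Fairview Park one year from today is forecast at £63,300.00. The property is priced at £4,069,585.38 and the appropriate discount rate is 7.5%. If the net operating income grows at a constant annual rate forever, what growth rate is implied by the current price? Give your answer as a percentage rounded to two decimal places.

P = D₁/(r−g) ⇒ g = r − D₁/P = 0.075 − £63,300.00/£4,069,585.38 = 0.059446

5.94%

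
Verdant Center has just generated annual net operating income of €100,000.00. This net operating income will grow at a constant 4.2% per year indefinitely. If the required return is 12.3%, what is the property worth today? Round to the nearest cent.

€1286419.75

D₁ = D₀ × (1 + g) = €100,000.00 × 1.042 = €104,200.0000
Growing perpetuity: P = D₁ / (r − g) = €104,200.0000 / (0.123 − 0.042) = €1,286,419.75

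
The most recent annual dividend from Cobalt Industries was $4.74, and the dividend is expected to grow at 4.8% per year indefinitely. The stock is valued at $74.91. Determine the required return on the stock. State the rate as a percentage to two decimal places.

11.43%

D₁ = $4.74 × 1.048 = $4.9675
P = D₁/(r − g) ⇒ r = D₁/P + g = $4.9675/$74.91 + 0.048 = 0.066313 + 0.048 = 0.114313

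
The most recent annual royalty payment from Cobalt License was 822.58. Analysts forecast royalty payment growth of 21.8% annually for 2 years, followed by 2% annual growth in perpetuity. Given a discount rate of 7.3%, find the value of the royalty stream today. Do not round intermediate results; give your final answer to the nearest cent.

D_1 = 1001.90244
D_2 = 1220.31717
Terminal value at year 2: TV = D_2×(1+g_2)/(r−g_2) = 1244.72352/0.053 = 23485.34935
P_0 = D_1/(1+r)^1 + D_2/(1+r)^2 + TV/(1+r)^2
    = 933.73946 + 1059.92047 + 20398.46937 = 22392.12930

22392.13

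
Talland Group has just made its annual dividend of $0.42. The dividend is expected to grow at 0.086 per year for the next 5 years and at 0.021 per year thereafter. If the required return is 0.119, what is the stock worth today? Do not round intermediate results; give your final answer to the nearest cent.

$5.69

D_1 = 0.45612
D_2 = 0.49535
D_3 = 0.53795
D_4 = 0.58421
D_5 = 0.63445
Terminal value at year 5: TV = D_5×(1+g_2)/(r−g_2) = 0.64777/0.098 = 6.60995
P_0 = D_1/(1+r)^1 + D_2/(1+r)^2 + D_3/(1+r)^3 + D_4/(1+r)^4 + D_5/(1+r)^5 + TV/(1+r)^5
    = 0.40761 + 0.39559 + 0.38393 + 0.37260 + 0.36162 + 3.76745 = 5.68881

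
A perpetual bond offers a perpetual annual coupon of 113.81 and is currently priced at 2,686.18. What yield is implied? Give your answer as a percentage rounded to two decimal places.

P = C/r ⇒ r = C/P = 113.81/2,686.18 = 0.042369

4.24%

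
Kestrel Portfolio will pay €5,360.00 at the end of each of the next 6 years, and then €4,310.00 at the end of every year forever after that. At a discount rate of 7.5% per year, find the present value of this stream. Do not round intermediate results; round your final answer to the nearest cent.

€62395.21

PV of 6-year annuity: €5,360.00 × [1 − (1+0.075)^−6] / 0.075 = 25159.01681
Perpetuity value at year 6: €4,310.00 / 0.075 = 57466.66667
PV of perpetuity: 57466.66667 / (1+0.075)^6 = 37236.18859
Total PV = 25159.01681 + 37236.18859 = 62395.20541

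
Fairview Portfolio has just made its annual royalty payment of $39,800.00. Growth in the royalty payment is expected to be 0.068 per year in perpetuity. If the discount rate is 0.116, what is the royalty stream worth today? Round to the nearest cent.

D₁ = D₀ × (1 + g) = $39,800.00 × 1.068 = $42,506.4000
Growing perpetuity: P = D₁ / (r − g) = $42,506.4000 / (0.116 − 0.068) = $885,550.00

$885550.00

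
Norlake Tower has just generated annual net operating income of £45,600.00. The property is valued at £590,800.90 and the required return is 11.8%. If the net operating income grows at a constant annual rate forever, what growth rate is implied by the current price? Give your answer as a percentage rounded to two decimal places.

P = D₀(1+g)/(r−g) ⇒ P(r−g) = D₀(1+g) ⇒ g(P+D₀) = P·r − D₀
g = (P·r − D₀)/(P + D₀) = (£590,800.90×0.118 − £45,600.00) / (£590,800.90 + £45,600.00) = 0.037892

3.79%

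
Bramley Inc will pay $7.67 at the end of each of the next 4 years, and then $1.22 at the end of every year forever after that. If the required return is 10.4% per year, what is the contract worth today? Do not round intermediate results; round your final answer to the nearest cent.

$32.00

PV of 4-year annuity: $7.67 × [1 − (1+0.104)^−4] / 0.104 = 24.10383
Perpetuity value at year 4: $1.22 / 0.104 = 11.73077
PV of perpetuity: 11.73077 / (1+0.104)^4 = 7.89678
Total PV = 24.10383 + 7.89678 = 32.00062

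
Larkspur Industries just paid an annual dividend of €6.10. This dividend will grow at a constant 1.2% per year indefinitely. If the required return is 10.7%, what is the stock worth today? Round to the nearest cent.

D₁ = D₀ × (1 + g) = €6.10 × 1.012 = €6.1732
Growing perpetuity: P = D₁ / (r − g) = €6.1732 / (0.107 − 0.012) = €64.98

€64.98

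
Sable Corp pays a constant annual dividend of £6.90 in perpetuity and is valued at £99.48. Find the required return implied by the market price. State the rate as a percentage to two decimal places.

6.94%

P = C/r ⇒ r = C/P = £6.90/£99.48 = 0.069361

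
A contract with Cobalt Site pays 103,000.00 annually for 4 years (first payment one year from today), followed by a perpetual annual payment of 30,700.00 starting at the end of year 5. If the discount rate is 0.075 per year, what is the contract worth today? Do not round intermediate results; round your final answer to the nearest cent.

PV of 4-year annuity: 103,000.00 × [1 − (1+0.075)^−4] / 0.075 = 344980.60577
Perpetuity value at year 4: 30,700.00 / 0.075 = 409333.33333
PV of perpetuity: 409333.33333 / (1+0.075)^4 = 306509.01686
Total PV = 344980.60577 + 306509.01686 = 651489.62263

651489.62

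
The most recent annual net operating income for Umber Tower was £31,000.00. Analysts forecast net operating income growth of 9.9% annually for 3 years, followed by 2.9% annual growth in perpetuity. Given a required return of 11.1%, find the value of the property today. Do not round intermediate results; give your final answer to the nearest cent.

£467548.03

D_1 = 34069.00000
D_2 = 37441.83100
D_3 = 41148.57227
Terminal value at year 3: TV = D_3×(1+g_2)/(r−g_2) = 42341.88086/0.082 = 516364.40079
P_0 = D_1/(1+r)^1 + D_2/(1+r)^2 + D_3/(1+r)^3 + TV/(1+r)^3
    = 30665.16652 + 30333.94960 + 30006.31018 + 376542.59966 = 467548.02595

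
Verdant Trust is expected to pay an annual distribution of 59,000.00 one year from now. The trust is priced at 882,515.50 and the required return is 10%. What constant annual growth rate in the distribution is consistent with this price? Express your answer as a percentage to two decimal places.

P = D₁/(r−g) ⇒ g = r − D₁/P = 0.1 − 59,000.00/882,515.50 = 0.033146

3.31%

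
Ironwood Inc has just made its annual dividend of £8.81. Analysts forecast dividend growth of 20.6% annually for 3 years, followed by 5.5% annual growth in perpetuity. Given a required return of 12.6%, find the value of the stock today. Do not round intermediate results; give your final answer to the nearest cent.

D_1 = 10.62486
D_2 = 12.81358
D_3 = 15.45318
Terminal value at year 3: TV = D_3×(1+g_2)/(r−g_2) = 16.30310/0.071 = 229.62118
P_0 = D_1/(1+r)^1 + D_2/(1+r)^2 + D_3/(1+r)^3 + TV/(1+r)^3
    = 9.43593 + 10.10634 + 10.82437 + 160.84100 = 191.20764

£191.21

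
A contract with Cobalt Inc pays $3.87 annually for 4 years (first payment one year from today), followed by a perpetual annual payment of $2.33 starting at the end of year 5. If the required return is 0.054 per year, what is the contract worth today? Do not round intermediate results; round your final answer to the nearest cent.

$48.56

PV of 4-year annuity: $3.87 × [1 − (1+0.054)^−4] / 0.054 = 13.59627
Perpetuity value at year 4: $2.33 / 0.054 = 43.14815
PV of perpetuity: 43.14815 / (1+0.054)^4 = 34.96228
Total PV = 13.59627 + 34.96228 = 48.55855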